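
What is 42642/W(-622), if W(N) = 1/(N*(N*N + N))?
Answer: -10244952174888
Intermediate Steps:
W(N) = 1/(N*(N + N²)) (W(N) = 1/(N*(N² + N)) = 1/(N*(N + N²)))
42642/W(-622) = 42642/((1/((-622)²*(1 - 622)))) = 42642/(((1/386884)/(-621))) = 42642/(((1/386884)*(-1/621))) = 42642/(-1/240254964) = 42642*(-240254964) = -10244952174888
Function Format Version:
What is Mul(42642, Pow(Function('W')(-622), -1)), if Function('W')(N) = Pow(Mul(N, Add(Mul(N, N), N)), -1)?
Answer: -10244952174888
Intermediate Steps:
Function('W')(N) = Mul(Pow(N, -1), Pow(Add(N, Pow(N, 2)), -1)) (Function('W')(N) = Pow(Mul(N, Add(Pow(N, 2), N)), -1) = Pow(Mul(N, Add(N, Pow(N, 2))), -1) = Mul(Pow(N, -1), Pow(Add(N, Pow(N, 2)), -1)))
Mul(42642, Pow(Function('W')(-622), -1)) = Mul(42642, Pow(Mul(Pow(-622, -2), Pow(Add(1, -622), -1)), -1)) = Mul(42642, Pow(Mul(Rational(1, 386884), Pow(-621, -1)), -1)) = Mul(42642, Pow(Mul(Rational(1, 386884), Rational(-1, 621)), -1)) = Mul(42642, Pow(Rational(-1, 240254964), -1)) = Mul(42642, -240254964) = -10244952174888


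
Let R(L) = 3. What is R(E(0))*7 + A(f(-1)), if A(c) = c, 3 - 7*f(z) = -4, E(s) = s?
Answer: 22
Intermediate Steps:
f(z) = 1 (f(z) = 3/7 - ⅐*(-4) = 3/7 + 4/7 = 1)
R(E(0))*7 + A(f(-1)) = 3*7 + 1 = 21 + 1 = 22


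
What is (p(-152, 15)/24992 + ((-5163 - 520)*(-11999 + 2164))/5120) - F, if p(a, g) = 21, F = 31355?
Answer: -16345594407/799744 ≈ -20439.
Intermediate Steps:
(p(-152, 15)/24992 + ((-5163 - 520)*(-11999 + 2164))/5120) - F = (21/24992 + ((-5163 - 520)*(-11999 + 2164))/5120) - 1*31355 = (21*(1/24992) - 5683*(-9835)*(1/5120)) - 31355 = (21/24992 + 55892305*(1/5120)) - 31355 = (21/24992 + 11178461/1024) - 31355 = 8730378713/799744 - 31355 = -16345594407/799744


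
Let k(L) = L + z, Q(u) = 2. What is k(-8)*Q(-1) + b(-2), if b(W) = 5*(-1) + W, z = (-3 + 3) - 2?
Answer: -27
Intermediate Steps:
z = -2 (z = 0 - 2 = -2)
b(W) = -5 + W
k(L) = -2 + L (k(L) = L - 2 = -2 + L)
k(-8)*Q(-1) + b(-2) = (-2 - 8)*2 + (-5 - 2) = -10*2 - 7 = -20 - 7 = -27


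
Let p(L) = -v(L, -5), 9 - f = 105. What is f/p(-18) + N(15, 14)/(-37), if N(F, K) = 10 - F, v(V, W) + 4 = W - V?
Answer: 1199/111 ≈ 10.802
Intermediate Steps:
f = -96 (f = 9 - 1*105 = 9 - 105 = -96)
v(V, W) = -4 + W - V (v(V, W) = -4 + (W - V) = -4 + W - V)
p(L) = 9 + L (p(L) = -(-4 - 5 - L) = -(-9 - L) = 9 + L)
f/p(-18) + N(15, 14)/(-37) = -96/(9 - 18) + (10 - 1*15)/(-37) = -96/(-9) + (10 - 15)*(-1/37) = -96*(-⅑) - 5*(-1/37) = 32/3 + 5/37 = 1199/111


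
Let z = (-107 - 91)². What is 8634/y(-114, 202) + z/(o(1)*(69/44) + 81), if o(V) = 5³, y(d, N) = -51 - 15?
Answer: 478255/44693 ≈ 10.701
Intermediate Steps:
y(d, N) = -66
o(V) = 125
z = 39204 (z = (-198)² = 39204)
8634/y(-114, 202) + z/(o(1)*(69/44) + 81) = 8634/(-66) + 39204/(125*(69/44) + 81) = 8634*(-1/66) + 39204/(125*(69*(1/44)) + 81) = -1439/11 + 39204/(125*(69/44) + 81) = -1439/11 + 39204/(8625/44 + 81) = -1439/11 + 39204/(12189/44) = -1439/11 + 39204*(44/12189) = -1439/11 + 574992/4063 = 478255/44693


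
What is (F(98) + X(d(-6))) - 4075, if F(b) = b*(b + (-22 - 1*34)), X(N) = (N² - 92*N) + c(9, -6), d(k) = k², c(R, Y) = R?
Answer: -1966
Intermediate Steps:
X(N) = 9 + N² - 92*N (X(N) = (N² - 92*N) + 9 = 9 + N² - 92*N)
F(b) = b*(-56 + b) (F(b) = b*(b + (-22 - 34)) = b*(b - 56) = b*(-56 + b))
(F(98) + X(d(-6))) - 4075 = (98*(-56 + 98) + (9 + ((-6)²)² - 92*(-6)²)) - 4075 = (98*42 + (9 + 36² - 92*36)) - 4075 = (4116 + (9 + 1296 - 3312)) - 4075 = (4116 - 2007) - 4075 = 2109 - 4075 = -1966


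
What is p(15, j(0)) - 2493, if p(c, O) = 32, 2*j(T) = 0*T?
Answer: -2461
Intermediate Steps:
j(T) = 0 (j(T) = (0*T)/2 = (½)*0 = 0)
p(15, j(0)) - 2493 = 32 - 2493 = -2461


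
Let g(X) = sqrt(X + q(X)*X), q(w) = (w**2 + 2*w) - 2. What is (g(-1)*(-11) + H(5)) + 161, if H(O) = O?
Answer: 166 - 11*sqrt(2) ≈ 150.44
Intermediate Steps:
q(w) = -2 + w**2 + 2*w
g(X) = sqrt(X + X*(-2 + X**2 + 2*X)) (g(X) = sqrt(X + (-2 + X**2 + 2*X)*X) = sqrt(X + X*(-2 + X**2 + 2*X)))
(g(-1)*(-11) + H(5)) + 161 = (sqrt(-(-1 + (-1)**2 + 2*(-1)))*(-11) + 5) + 161 = (sqrt(-(-1 + 1 - 2))*(-11) + 5) + 161 = (sqrt(-1*(-2))*(-11) + 5) + 161 = (sqrt(2)*(-11) + 5) + 161 = (-11*sqrt(2) + 5) + 161 = (5 - 11*sqrt(2)) + 161 = 166 - 11*sqrt(2)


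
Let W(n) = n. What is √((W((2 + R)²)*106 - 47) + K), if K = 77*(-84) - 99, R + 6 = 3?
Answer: 2*I*√1627 ≈ 80.672*I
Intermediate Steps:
R = -3 (R = -6 + 3 = -3)
K = -6567 (K = -6468 - 99 = -6567)
√((W((2 + R)²)*106 - 47) + K) = √(((2 - 3)²*106 - 47) - 6567) = √(((-1)²*106 - 47) - 6567) = √((1*106 - 47) - 6567) = √((106 - 47) - 6567) = √(59 - 6567) = √(-6508) = 2*I*√1627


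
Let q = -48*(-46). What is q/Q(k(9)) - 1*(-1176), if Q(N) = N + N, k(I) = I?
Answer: 3896/3 ≈ 1298.7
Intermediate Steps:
Q(N) = 2*N
q = 2208
q/Q(k(9)) - 1*(-1176) = 2208/((2*9)) - 1*(-1176) = 2208/18 + 1176 = 2208*(1/18) + 1176 = 368/3 + 1176 = 3896/3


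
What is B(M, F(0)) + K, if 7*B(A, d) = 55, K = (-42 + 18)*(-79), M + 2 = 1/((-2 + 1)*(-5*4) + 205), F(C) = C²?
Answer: 13327/7 ≈ 1903.9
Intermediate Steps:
M = -449/225 (M = -2 + 1/((-2 + 1)*(-5*4) + 205) = -2 + 1/(-1*(-20) + 205) = -2 + 1/(20 + 205) = -2 + 1/225 = -449/225 ≈ -1.9956)
K = 1896 (K = -24*(-79) = 1896)
B(A, d) = 55/7 (B(A, d) = (⅐)*55 = 55/7)
B(M, F(0)) + K = 55/7 + 1896 = 13327/7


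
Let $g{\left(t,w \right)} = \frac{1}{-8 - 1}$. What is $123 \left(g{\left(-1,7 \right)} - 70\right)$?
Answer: $- \frac{25871}{3} \approx -8623.7$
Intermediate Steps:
$g{\left(t,w \right)} = - \frac{1}{9}$ ($g{\left(t,w \right)} = \frac{1}{-9} = - \frac{1}{9}$)
$123 \left(g{\left(-1,7 \right)} - 70\right) = 123 \left(- \frac{1}{9} - 70\right) = 123 \left(- \frac{631}{9}\right) = - \frac{25871}{3}$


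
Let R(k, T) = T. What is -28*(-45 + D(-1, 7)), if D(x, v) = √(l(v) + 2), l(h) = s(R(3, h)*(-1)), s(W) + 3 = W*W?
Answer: 1260 - 112*√3 ≈ 1066.0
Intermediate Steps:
s(W) = -3 + W² (s(W) = -3 + W*W = -3 + W²)
l(h) = -3 + h² (l(h) = -3 + (h*(-1))² = -3 + (-h)² = -3 + h²)
D(x, v) = √(-1 + v²) (D(x, v) = √((-3 + v²) + 2) = √(-1 + v²))
-28*(-45 + D(-1, 7)) = -28*(-45 + √(-1 + 7²)) = -28*(-45 + √(-1 + 49)) = -28*(-45 + √48) = -28*(-45 + 4*√3) = 1260 - 112*√3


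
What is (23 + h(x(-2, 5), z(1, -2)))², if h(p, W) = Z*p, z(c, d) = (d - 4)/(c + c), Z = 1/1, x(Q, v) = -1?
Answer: 484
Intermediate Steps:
Z = 1
z(c, d) = (-4 + d)/(2*c) (z(c, d) = (-4 + d)/((2*c)) = (-4 + d)*(1/(2*c)) = (-4 + d)/(2*c))
h(p, W) = p (h(p, W) = 1*p = p)
(23 + h(x(-2, 5), z(1, -2)))² = (23 - 1)² = 22² = 484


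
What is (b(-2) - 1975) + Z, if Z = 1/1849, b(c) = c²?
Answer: -3644378/1849 ≈ -1971.0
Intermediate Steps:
Z = 1/1849 ≈ 0.00054083
(b(-2) - 1975) + Z = ((-2)² - 1975) + 1/1849 = (4 - 1975) + 1/1849 = -1971 + 1/1849 = -3644378/1849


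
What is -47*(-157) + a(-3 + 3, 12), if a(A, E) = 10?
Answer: 7389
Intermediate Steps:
-47*(-157) + a(-3 + 3, 12) = -47*(-157) + 10 = 7379 + 10 = 7389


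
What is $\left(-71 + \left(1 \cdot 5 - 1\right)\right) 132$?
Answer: $-8844$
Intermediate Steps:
$\left(-71 + \left(1 \cdot 5 - 1\right)\right) 132 = \left(-71 + \left(5 - 1\right)\right) 132 = \left(-71 + 4\right) 132 = \left(-67\right) 132 = -8844$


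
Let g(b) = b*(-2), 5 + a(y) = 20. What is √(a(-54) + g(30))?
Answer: 3*I*√5 ≈ 6.7082*I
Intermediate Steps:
a(y) = 15 (a(y) = -5 + 20 = 15)
g(b) = -2*b
√(a(-54) + g(30)) = √(15 - 2*30) = √(15 - 60) = √(-45) = 3*I*√5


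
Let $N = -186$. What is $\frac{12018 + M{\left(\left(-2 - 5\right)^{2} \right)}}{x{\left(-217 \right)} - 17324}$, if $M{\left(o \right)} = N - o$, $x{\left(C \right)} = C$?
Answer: $- \frac{11783}{17541} \approx -0.67174$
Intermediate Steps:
$M{\left(o \right)} = -186 - o$
$\frac{12018 + M{\left(\left(-2 - 5\right)^{2} \right)}}{x{\left(-217 \right)} - 17324} = \frac{12018 - \left(186 + \left(-2 - 5\right)^{2}\right)}{-217 - 17324} = \frac{12018 - 235}{-217 - 17324} = \frac{12018 - 235}{-17541} = \left(12018 - 235\right) \left(- \frac{1}{17541}\right) = 11783 \left(- \frac{1}{17541}\right) = - \frac{11783}{17541}$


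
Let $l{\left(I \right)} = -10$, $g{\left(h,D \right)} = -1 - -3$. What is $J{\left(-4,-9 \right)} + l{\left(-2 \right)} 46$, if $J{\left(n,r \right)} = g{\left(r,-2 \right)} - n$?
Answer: $-454$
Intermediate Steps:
$g{\left(h,D \right)} = 2$ ($g{\left(h,D \right)} = -1 + 3 = 2$)
$J{\left(n,r \right)} = 2 - n$
$J{\left(-4,-9 \right)} + l{\left(-2 \right)} 46 = \left(2 - -4\right) - 460 = \left(2 + 4\right) - 460 = 6 - 460 = -454$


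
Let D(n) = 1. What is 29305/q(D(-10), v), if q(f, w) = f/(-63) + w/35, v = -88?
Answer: -9231075/797 ≈ -11582.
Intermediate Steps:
q(f, w) = -f/63 + w/35 (q(f, w) = f*(-1/63) + w*(1/35) = -f/63 + w/35)
29305/q(D(-10), v) = 29305/(-1/63*1 + (1/35)*(-88)) = 29305/(-1/63 - 88/35) = 29305/(-797/315) = 29305*(-315/797) = -9231075/797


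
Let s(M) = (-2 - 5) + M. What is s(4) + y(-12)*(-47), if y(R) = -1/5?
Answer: 32/5 ≈ 6.4000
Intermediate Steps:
y(R) = -⅕ (y(R) = -1*⅕ = -⅕)
s(M) = -7 + M
s(4) + y(-12)*(-47) = (-7 + 4) - ⅕*(-47) = -3 + 47/5 = 32/5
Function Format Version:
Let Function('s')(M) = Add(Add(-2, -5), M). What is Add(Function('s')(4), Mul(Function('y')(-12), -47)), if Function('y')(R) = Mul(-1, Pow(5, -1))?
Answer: Rational(32, 5) ≈ 6.4000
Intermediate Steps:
Function('y')(R) = Rational(-1, 5) (Function('y')(R) = Mul(-1, Rational(1, 5)) = Rational(-1, 5))
Function('s')(M) = Add(-7, M)
Add(Function('s')(4), Mul(Function('y')(-12), -47)) = Add(Add(-7, 4), Mul(Rational(-1, 5), -47)) = Add(-3, Rational(47, 5)) = Rational(32, 5)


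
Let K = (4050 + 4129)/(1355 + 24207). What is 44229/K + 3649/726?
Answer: 820832157919/5937954 ≈ 1.3823e+5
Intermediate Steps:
K = 8179/25562 ≈ 0.31997
44229/K + 3649/726 = 44229/(8179/25562) + 3649/726 = 44229*(25562/8179) + 3649*(1/726) = 1130581698/8179 + 3649/726 = 820832157919/5937954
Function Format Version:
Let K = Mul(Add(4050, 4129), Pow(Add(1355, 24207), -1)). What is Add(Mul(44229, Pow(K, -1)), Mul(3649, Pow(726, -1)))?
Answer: Rational(820832157919, 5937954) ≈ 1.3823e+5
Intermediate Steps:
K = Rational(8179, 25562) (K = Mul(8179, Pow(25562, -1)) = Mul(8179, Rational(1, 25562)) = Rational(8179, 25562) ≈ 0.31997)
Add(Mul(44229, Pow(K, -1)), Mul(3649, Pow(726, -1))) = Add(Mul(44229, Pow(Rational(8179, 25562), -1)), Mul(3649, Pow(726, -1))) = Add(Mul(44229, Rational(25562, 8179)), Mul(3649, Rational(1, 726))) = Add(Rational(1130581698, 8179), Rational(3649, 726)) = Rational(820832157919, 5937954)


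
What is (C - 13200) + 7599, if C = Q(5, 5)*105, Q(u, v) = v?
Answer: -5076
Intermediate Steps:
C = 525 (C = 5*105 = 525)
(C - 13200) + 7599 = (525 - 13200) + 7599 = -12675 + 7599 = -5076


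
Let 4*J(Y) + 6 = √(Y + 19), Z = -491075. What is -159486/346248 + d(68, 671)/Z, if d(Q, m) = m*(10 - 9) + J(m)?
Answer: -1007069237/2179919700 - √690/1964300 ≈ -0.46199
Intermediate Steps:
J(Y) = -3/2 + √(19 + Y)/4 (J(Y) = -3/2 + √(Y + 19)/4 = -3/2 + √(19 + Y)/4)
d(Q, m) = -3/2 + m + √(19 + m)/4 (d(Q, m) = m*(10 - 9) + (-3/2 + √(19 + m)/4) = m*1 + (-3/2 + √(19 + m)/4) = m + (-3/2 + √(19 + m)/4) = -3/2 + m + √(19 + m)/4)
-159486/346248 + d(68, 671)/Z = -159486/346248 + (-3/2 + 671 + √(19 + 671)/4)/(-491075) = -159486*1/346248 + (-3/2 + 671 + √690/4)*(-1/491075) = -26581/57708 + (1339/2 + √690/4)*(-1/491075) = -26581/57708 + (-103/75550 - √690/1964300) = -1007069237/2179919700 - √690/1964300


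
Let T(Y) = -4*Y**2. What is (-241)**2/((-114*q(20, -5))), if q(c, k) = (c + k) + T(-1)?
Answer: -58081/1254 ≈ -46.317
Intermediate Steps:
q(c, k) = -4 + c + k (q(c, k) = (c + k) - 4*(-1)**2 = (c + k) - 4*1 = (c + k) - 4 = -4 + c + k)
(-241)**2/((-114*q(20, -5))) = (-241)**2/((-114*(-4 + 20 - 5))) = 58081/((-114*11)) = 58081/(-1254) = 58081*(-1/1254) = -58081/1254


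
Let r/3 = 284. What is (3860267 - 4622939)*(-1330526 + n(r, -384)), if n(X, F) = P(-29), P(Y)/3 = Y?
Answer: 1014821277936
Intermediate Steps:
r = 852 (r = 3*284 = 852)
P(Y) = 3*Y
n(X, F) = -87 (n(X, F) = 3*(-29) = -87)
(3860267 - 4622939)*(-1330526 + n(r, -384)) = (3860267 - 4622939)*(-1330526 - 87) = -762672*(-1330613) = 1014821277936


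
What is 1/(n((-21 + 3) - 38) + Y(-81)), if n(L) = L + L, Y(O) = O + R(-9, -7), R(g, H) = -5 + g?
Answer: -1/207 ≈ -0.0048309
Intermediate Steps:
Y(O) = -14 + O (Y(O) = O + (-5 - 9) = O - 14 = -14 + O)
n(L) = 2*L
1/(n((-21 + 3) - 38) + Y(-81)) = 1/(2*((-21 + 3) - 38) + (-14 - 81)) = 1/(2*(-18 - 38) - 95) = 1/(2*(-56) - 95) = 1/(-112 - 95) = 1/(-207) = -1/207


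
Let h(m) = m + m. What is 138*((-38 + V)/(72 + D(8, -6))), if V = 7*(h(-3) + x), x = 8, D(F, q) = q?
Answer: -552/11 ≈ -50.182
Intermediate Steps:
h(m) = 2*m
V = 14 (V = 7*(2*(-3) + 8) = 7*(-6 + 8) = 7*2 = 14)
138*((-38 + V)/(72 + D(8, -6))) = 138*((-38 + 14)/(72 - 6)) = 138*(-24/66) = 138*(-24*1/66) = 138*(-4/11) = -552/11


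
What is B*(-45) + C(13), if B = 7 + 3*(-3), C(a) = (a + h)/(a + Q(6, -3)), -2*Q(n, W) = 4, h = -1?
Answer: 1002/11 ≈ 91.091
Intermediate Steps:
Q(n, W) = -2 (Q(n, W) = -½*4 = -2)
C(a) = (-1 + a)/(-2 + a) (C(a) = (a - 1)/(a - 2) = (-1 + a)/(-2 + a))
B = -2 (B = 7 - 9 = -2)
B*(-45) + C(13) = -2*(-45) + (-1 + 13)/(-2 + 13) = 90 + 12/11 = 1002/11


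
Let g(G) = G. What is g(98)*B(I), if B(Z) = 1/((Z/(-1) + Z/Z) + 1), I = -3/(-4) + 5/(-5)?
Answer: 392/9 ≈ 43.556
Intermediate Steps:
I = -¼ (I = -3*(-¼) + 5*(-⅕) = ¾ - 1 = -¼ ≈ -0.25000)
B(Z) = 1/(2 - Z) (B(Z) = 1/((Z*(-1) + 1) + 1) = 1/((-Z + 1) + 1) = 1/((1 - Z) + 1) = 1/(2 - Z))
g(98)*B(I) = 98*(-1/(-2 - ¼)) = 98*(-1/(-9/4)) = 98*(-1*(-4/9)) = 98*(4/9) = 392/9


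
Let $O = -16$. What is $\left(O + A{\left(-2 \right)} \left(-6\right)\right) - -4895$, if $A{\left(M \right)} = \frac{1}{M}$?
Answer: $4882$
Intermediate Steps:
$\left(O + A{\left(-2 \right)} \left(-6\right)\right) - -4895 = \left(-16 + \frac{1}{-2} \left(-6\right)\right) - -4895 = \left(-16 - -3\right) + 4895 = \left(-16 + 3\right) + 4895 = -13 + 4895 = 4882$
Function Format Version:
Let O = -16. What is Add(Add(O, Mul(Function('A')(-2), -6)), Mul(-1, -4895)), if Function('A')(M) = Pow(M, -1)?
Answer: 4882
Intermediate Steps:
Add(Add(O, Mul(Function('A')(-2), -6)), Mul(-1, -4895)) = Add(Add(-16, Mul(Pow(-2, -1), -6)), Mul(-1, -4895)) = Add(Add(-16, Mul(Rational(-1, 2), -6)), 4895) = Add(Add(-16, 3), 4895) = Add(-13, 4895) = 4882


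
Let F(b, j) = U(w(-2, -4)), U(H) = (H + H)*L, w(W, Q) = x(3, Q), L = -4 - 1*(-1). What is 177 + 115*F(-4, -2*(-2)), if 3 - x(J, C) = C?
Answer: -4653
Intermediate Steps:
L = -3 (L = -4 + 1 = -3)
x(J, C) = 3 - C
w(W, Q) = 3 - Q
U(H) = -6*H (U(H) = (H + H)*(-3) = (2*H)*(-3) = -6*H)
F(b, j) = -42 (F(b, j) = -6*(3 - 1*(-4)) = -6*(3 + 4) = -6*7 = -42)
177 + 115*F(-4, -2*(-2)) = 177 + 115*(-42) = 177 - 4830 = -4653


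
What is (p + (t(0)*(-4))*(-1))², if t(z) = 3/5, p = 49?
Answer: 66049/25 ≈ 2642.0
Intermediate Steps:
t(z) = ⅗ (t(z) = 3*(⅕) = ⅗)
(p + (t(0)*(-4))*(-1))² = (49 + ((⅗)*(-4))*(-1))² = (49 - 12/5*(-1))² = (49 + 12/5)² = (257/5)² = 66049/25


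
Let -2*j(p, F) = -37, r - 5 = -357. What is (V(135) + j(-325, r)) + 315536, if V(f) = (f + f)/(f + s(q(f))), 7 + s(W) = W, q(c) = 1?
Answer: 27137867/86 ≈ 3.1556e+5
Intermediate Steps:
r = -352 (r = 5 - 357 = -352)
s(W) = -7 + W
j(p, F) = 37/2 (j(p, F) = -1/2*(-37) = 37/2)
V(f) = 2*f/(-6 + f) (V(f) = (f + f)/(f + (-7 + 1)) = (2*f)/(f - 6) = (2*f)/(-6 + f) = 2*f/(-6 + f))
(V(135) + j(-325, r)) + 315536 = (2*135/(-6 + 135) + 37/2) + 315536 = (2*135/129 + 37/2) + 315536 = (2*135*(1/129) + 37/2) + 315536 = (90/43 + 37/2) + 315536 = 1771/86 + 315536 = 27137867/86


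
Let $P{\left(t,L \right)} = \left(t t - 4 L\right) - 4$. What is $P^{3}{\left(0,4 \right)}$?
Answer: $-8000$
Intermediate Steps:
$P{\left(t,L \right)} = -4 + t^{2} - 4 L$ ($P{\left(t,L \right)} = \left(t^{2} - 4 L\right) - 4 = -4 + t^{2} - 4 L$)
$P^{3}{\left(0,4 \right)} = \left(-4 + 0^{2} - 16\right)^{3} = \left(-4 + 0 - 16\right)^{3} = \left(-20\right)^{3} = -8000$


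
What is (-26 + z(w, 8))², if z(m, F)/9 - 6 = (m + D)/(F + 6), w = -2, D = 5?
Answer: 175561/196 ≈ 895.72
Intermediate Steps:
z(m, F) = 54 + 9*(5 + m)/(6 + F) (z(m, F) = 54 + 9*((m + 5)/(F + 6)) = 54 + 9*((5 + m)/(6 + F)) = 54 + 9*(5 + m)/(6 + F))
(-26 + z(w, 8))² = (-26 + 9*(41 - 2 + 6*8)/(6 + 8))² = (-26 + 9*(41 - 2 + 48)/14)² = (-26 + 9*(1/14)*87)² = (-26 + 783/14)² = (419/14)² = 175561/196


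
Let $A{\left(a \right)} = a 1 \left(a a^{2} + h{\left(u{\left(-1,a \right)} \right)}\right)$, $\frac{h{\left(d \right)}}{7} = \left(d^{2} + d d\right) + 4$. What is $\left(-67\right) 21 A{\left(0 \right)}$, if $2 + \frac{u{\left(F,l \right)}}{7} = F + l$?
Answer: $0$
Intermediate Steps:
$u{\left(F,l \right)} = -14 + 7 F + 7 l$ ($u{\left(F,l \right)} = -14 + 7 \left(F + l\right) = -14 + \left(7 F + 7 l\right) = -14 + 7 F + 7 l$)
$h{\left(d \right)} = 28 + 14 d^{2}$ ($h{\left(d \right)} = 7 \left(\left(d^{2} + d d\right) + 4\right) = 7 \left(\left(d^{2} + d^{2}\right) + 4\right) = 7 \left(2 d^{2} + 4\right) = 7 \left(4 + 2 d^{2}\right) = 28 + 14 d^{2}$)
$A{\left(a \right)} = a \left(28 + a^{3} + 14 \left(-21 + 7 a\right)^{2}\right)$ ($A{\left(a \right)} = a 1 \left(a a^{2} + \left(28 + 14 \left(-14 + 7 \left(-1\right) + 7 a\right)^{2}\right)\right) = a 1 \left(a^{3} + \left(28 + 14 \left(-14 - 7 + 7 a\right)^{2}\right)\right) = a 1 \left(a^{3} + \left(28 + 14 \left(-21 + 7 a\right)^{2}\right)\right) = a 1 \left(28 + a^{3} + 14 \left(-21 + 7 a\right)^{2}\right) = a \left(28 + a^{3} + 14 \left(-21 + 7 a\right)^{2}\right)$)
$\left(-67\right) 21 A{\left(0 \right)} = \left(-67\right) 21 \cdot 0 \left(28 + 0^{3} + 686 \left(-3 + 0\right)^{2}\right) = - 1407 \cdot 0 \left(28 + 0 + 686 \left(-3\right)^{2}\right) = - 1407 \cdot 0 \left(28 + 0 + 686 \cdot 9\right) = - 1407 \cdot 0 \left(28 + 0 + 6174\right) = - 1407 \cdot 0 \cdot 6202 = \left(-1407\right) 0 = 0$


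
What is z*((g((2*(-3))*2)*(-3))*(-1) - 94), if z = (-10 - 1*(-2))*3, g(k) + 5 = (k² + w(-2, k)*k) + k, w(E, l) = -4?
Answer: -10344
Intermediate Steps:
g(k) = -5 + k² - 3*k (g(k) = -5 + ((k² - 4*k) + k) = -5 + (k² - 3*k) = -5 + k² - 3*k)
z = -24 (z = (-10 + 2)*3 = -8*3 = -24)
z*((g((2*(-3))*2)*(-3))*(-1) - 94) = -24*(((-5 + ((2*(-3))*2)² - 3*2*(-3)*2)*(-3))*(-1) - 94) = -24*(((-5 + (-6*2)² - (-18)*2)*(-3))*(-1) - 94) = -24*(((-5 + (-12)² - 3*(-12))*(-3))*(-1) - 94) = -24*(((-5 + 144 + 36)*(-3))*(-1) - 94) = -24*((175*(-3))*(-1) - 94) = -24*(-525*(-1) - 94) = -24*(525 - 94) = -24*431 = -10344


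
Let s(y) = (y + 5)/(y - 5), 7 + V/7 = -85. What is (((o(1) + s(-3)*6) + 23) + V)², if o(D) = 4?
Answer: 1530169/4 ≈ 3.8254e+5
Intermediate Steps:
V = -644 (V = -49 + 7*(-85) = -49 - 595 = -644)
s(y) = (5 + y)/(-5 + y)
(((o(1) + s(-3)*6) + 23) + V)² = (((4 + ((5 - 3)/(-5 - 3))*6) + 23) - 644)² = (((4 + (2/(-8))*6) + 23) - 644)² = (((4 - ⅛*2*6) + 23) - 644)² = (((4 - ¼*6) + 23) - 644)² = (((4 - 3/2) + 23) - 644)² = ((5/2 + 23) - 644)² = (51/2 - 644)² = (-1237/2)² = 1530169/4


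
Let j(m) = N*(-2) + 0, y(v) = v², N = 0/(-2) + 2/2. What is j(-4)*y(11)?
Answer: -242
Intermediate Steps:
N = 1 (N = 0*(-½) + 2*(½) = 0 + 1 = 1)
j(m) = -2 (j(m) = 1*(-2) + 0 = -2 + 0 = -2)
j(-4)*y(11) = -2*11² = -2*121 = -242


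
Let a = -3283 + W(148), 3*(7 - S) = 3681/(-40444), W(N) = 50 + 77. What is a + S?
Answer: -127356929/40444 ≈ -3149.0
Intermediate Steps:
W(N) = 127
S = 284335/40444 (S = 7 - 1227/(-40444) = 7 - 1227*(-1)/40444 = 7 - ⅓*(-3681/40444) = 7 + 1227/40444 = 284335/40444 ≈ 7.0303)
a = -3156 (a = -3283 + 127 = -3156)
a + S = -3156 + 284335/40444 = -127356929/40444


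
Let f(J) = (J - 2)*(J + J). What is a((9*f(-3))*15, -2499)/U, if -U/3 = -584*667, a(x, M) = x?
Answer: 675/194764 ≈ 0.0034657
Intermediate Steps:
f(J) = 2*J*(-2 + J) (f(J) = (-2 + J)*(2*J) = 2*J*(-2 + J))
U = 1168584 (U = -(-1752)*667 = -3*(-389528) = 1168584)
a((9*f(-3))*15, -2499)/U = ((9*(2*(-3)*(-2 - 3)))*15)/1168584 = ((9*(2*(-3)*(-5)))*15)*(1/1168584) = ((9*30)*15)*(1/1168584) = (270*15)*(1/1168584) = 4050*(1/1168584) = 675/194764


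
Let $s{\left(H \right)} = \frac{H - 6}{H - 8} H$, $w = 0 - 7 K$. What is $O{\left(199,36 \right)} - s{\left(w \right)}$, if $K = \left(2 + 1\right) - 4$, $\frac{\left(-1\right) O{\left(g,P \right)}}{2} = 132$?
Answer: $-257$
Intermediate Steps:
$O{\left(g,P \right)} = -264$ ($O{\left(g,P \right)} = \left(-2\right) 132 = -264$)
$K = -1$ ($K = 3 - 4 = -1$)
$w = 7$ ($w = 0 - -7 = 0 + 7 = 7$)
$s{\left(H \right)} = \frac{H \left(-6 + H\right)}{-8 + H}$ ($s{\left(H \right)} = \frac{-6 + H}{H - 8} H = \frac{-6 + H}{-8 + H} H = \frac{H \left(-6 + H\right)}{-8 + H}$)
$O{\left(199,36 \right)} - s{\left(w \right)} = -264 - \frac{7 \left(-6 + 7\right)}{-8 + 7} = -264 - 7 \frac{1}{-1} \cdot 1 = -264 - 7 \left(-1\right) 1 = -264 - -7 = -264 + 7 = -257$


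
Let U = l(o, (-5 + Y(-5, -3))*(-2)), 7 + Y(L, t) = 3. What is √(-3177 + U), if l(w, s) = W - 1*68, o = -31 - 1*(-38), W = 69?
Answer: 2*I*√794 ≈ 56.356*I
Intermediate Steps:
Y(L, t) = -4 (Y(L, t) = -7 + 3 = -4)
o = 7 (o = -31 + 38 = 7)
l(w, s) = 1 (l(w, s) = 69 - 1*68 = 69 - 68 = 1)
U = 1
√(-3177 + U) = √(-3177 + 1) = √(-3176) = 2*I*√794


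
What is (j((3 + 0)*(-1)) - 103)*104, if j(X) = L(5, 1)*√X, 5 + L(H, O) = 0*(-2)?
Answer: -10712 - 520*I*√3 ≈ -10712.0 - 900.67*I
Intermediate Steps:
L(H, O) = -5 (L(H, O) = -5 + 0*(-2) = -5 + 0 = -5)
j(X) = -5*√X
(j((3 + 0)*(-1)) - 103)*104 = (-5*I*√(3 + 0) - 103)*104 = (-5*I*√3 - 103)*104 = (-103 - 5*I*√3)*104 = -10712 - 520*I*√3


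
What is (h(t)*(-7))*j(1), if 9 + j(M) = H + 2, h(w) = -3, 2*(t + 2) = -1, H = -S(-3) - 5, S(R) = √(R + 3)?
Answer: -252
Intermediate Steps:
S(R) = √(3 + R)
H = -5 (H = -√(3 - 3) - 5 = -√0 - 5 = -1*0 - 5 = 0 - 5 = -5)
t = -5/2 (t = -2 + (½)*(-1) = -2 - ½ = -5/2 ≈ -2.5000)
j(M) = -12 (j(M) = -9 + (-5 + 2) = -9 - 3 = -12)
(h(t)*(-7))*j(1) = -3*(-7)*(-12) = 21*(-12) = -252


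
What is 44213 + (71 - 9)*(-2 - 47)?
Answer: 41175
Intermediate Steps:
44213 + (71 - 9)*(-2 - 47) = 44213 + 62*(-49) = 44213 - 3038 = 41175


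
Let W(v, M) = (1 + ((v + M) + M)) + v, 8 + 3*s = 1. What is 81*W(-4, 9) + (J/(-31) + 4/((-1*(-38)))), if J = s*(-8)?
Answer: 1573519/1767 ≈ 890.50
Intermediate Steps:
s = -7/3 (s = -8/3 + (1/3)*1 = -8/3 + 1/3 = -7/3 ≈ -2.3333)
J = 56/3 (J = -7/3*(-8) = 56/3 ≈ 18.667)
W(v, M) = 1 + 2*M + 2*v (W(v, M) = (1 + ((M + v) + M)) + v = (1 + (v + 2*M)) + v = (1 + v + 2*M) + v = 1 + 2*M + 2*v)
81*W(-4, 9) + (J/(-31) + 4/((-1*(-38)))) = 81*(1 + 2*9 + 2*(-4)) + ((56/3)/(-31) + 4/((-1*(-38)))) = 81*(1 + 18 - 8) + ((56/3)*(-1/31) + 4/38) = 81*11 + (-56/93 + 4*(1/38)) = 891 + (-56/93 + 2/19) = 891 - 878/1767 = 1573519/1767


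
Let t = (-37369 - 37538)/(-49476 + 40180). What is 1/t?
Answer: 1328/10701 ≈ 0.12410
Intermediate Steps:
t = 10701/1328 (t = -74907/(-9296) = -74907*(-1/9296) = 10701/1328 ≈ 8.0580)
1/t = 1/(10701/1328) = 1328/10701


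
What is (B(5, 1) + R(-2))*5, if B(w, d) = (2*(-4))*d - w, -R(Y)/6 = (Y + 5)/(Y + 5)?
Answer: -95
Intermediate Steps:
R(Y) = -6 (R(Y) = -6*(Y + 5)/(Y + 5) = -6*(5 + Y)/(5 + Y) = -6*1 = -6)
B(w, d) = -w - 8*d (B(w, d) = -8*d - w = -w - 8*d)
(B(5, 1) + R(-2))*5 = ((-1*5 - 8*1) - 6)*5 = ((-5 - 8) - 6)*5 = (-13 - 6)*5 = -19*5 = -95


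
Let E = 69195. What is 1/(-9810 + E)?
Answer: 1/59385 ≈ 1.6839e-5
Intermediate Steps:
1/(-9810 + E) = 1/(-9810 + 69195) = 1/59385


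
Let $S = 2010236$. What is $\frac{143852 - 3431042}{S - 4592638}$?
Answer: $\frac{1643595}{1291201} \approx 1.2729$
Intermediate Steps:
$\frac{143852 - 3431042}{S - 4592638} = \frac{143852 - 3431042}{2010236 - 4592638} = - \frac{3287190}{-2582402} = \left(-3287190\right) \left(- \frac{1}{2582402}\right) = \frac{1643595}{1291201}$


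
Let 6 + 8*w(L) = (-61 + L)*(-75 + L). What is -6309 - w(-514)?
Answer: -389141/8 ≈ -48643.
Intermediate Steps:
w(L) = -¾ + (-75 + L)*(-61 + L)/8 (w(L) = -¾ + ((-61 + L)*(-75 + L))/8 = -¾ + ((-75 + L)*(-61 + L))/8 = -¾ + (-75 + L)*(-61 + L)/8)
-6309 - w(-514) = -6309 - (4569/8 - 17*(-514) + (⅛)*(-514)²) = -6309 - (4569/8 + 8738 + (⅛)*264196) = -6309 - (4569/8 + 8738 + 66049/2) = -6309 - 1*338669/8 = -6309 - 338669/8 = -389141/8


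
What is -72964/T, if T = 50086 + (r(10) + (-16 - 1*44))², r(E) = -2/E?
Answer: -1824100/1342751 ≈ -1.3585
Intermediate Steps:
T = 1342751/25 (T = 50086 + (-2/10 + (-16 - 1*44))² = 50086 + (-2*⅒ + (-16 - 44))² = 50086 + (-⅕ - 60)² = 50086 + (-301/5)² = 50086 + 90601/25 = 1342751/25 ≈ 53710.)
-72964/T = -72964/1342751/25 = -72964*25/1342751 = -1824100/1342751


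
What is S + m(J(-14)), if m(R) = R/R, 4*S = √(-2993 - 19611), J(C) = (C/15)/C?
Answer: 1 + I*√5651/2 ≈ 1.0 + 37.587*I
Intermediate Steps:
J(C) = 1/15 (J(C) = (C*(1/15))/C = (C/15)/C = 1/15)
S = I*√5651/2 (S = √(-2993 - 19611)/4 = √(-22604)/4 = (2*I*√5651)/4 = I*√5651/2 ≈ 37.587*I)
m(R) = 1
S + m(J(-14)) = I*√5651/2 + 1 = 1 + I*√5651/2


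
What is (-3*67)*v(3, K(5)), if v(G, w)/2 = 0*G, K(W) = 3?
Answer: 0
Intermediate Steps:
v(G, w) = 0 (v(G, w) = 2*(0*G) = 2*0 = 0)
(-3*67)*v(3, K(5)) = -3*67*0 = -201*0 = 0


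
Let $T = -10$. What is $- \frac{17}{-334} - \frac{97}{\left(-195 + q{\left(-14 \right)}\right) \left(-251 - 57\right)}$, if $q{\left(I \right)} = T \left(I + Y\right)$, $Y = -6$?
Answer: $\frac{29289}{257180} \approx 0.11389$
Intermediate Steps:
$q{\left(I \right)} = 60 - 10 I$ ($q{\left(I \right)} = - 10 \left(I - 6\right) = - 10 \left(-6 + I\right) = 60 - 10 I$)
$- \frac{17}{-334} - \frac{97}{\left(-195 + q{\left(-14 \right)}\right) \left(-251 - 57\right)} = - \frac{17}{-334} - \frac{97}{\left(-195 + \left(60 - -140\right)\right) \left(-251 - 57\right)} = \left(-17\right) \left(- \frac{1}{334}\right) - \frac{97}{\left(-195 + \left(60 + 140\right)\right) \left(-308\right)} = \frac{17}{334} - \frac{97}{\left(-195 + 200\right) \left(-308\right)} = \frac{17}{334} - \frac{97}{5 \left(-308\right)} = \frac{17}{334} - \frac{97}{-1540} = \frac{17}{334} - - \frac{97}{1540} = \frac{17}{334} + \frac{97}{1540} = \frac{29289}{257180}$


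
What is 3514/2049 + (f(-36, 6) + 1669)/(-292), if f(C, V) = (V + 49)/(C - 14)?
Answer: -23914391/5983080 ≈ -3.9970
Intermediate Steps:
f(C, V) = (49 + V)/(-14 + C)
3514/2049 + (f(-36, 6) + 1669)/(-292) = 3514/2049 + ((49 + 6)/(-14 - 36) + 1669)/(-292) = 3514*(1/2049) + (55/(-50) + 1669)*(-1/292) = 3514/2049 + (-1/50*55 + 1669)*(-1/292) = 3514/2049 + (-11/10 + 1669)*(-1/292) = 3514/2049 + (16679/10)*(-1/292) = 3514/2049 - 16679/2920 = -23914391/5983080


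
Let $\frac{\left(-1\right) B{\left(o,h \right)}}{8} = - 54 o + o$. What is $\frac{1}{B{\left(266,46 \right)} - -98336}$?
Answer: $\frac{1}{211120} \approx 4.7366 \cdot 10^{-6}$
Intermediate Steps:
$B{\left(o,h \right)} = 424 o$ ($B{\left(o,h \right)} = - 8 \left(- 54 o + o\right) = - 8 \left(- 53 o\right) = 424 o$)
$\frac{1}{B{\left(266,46 \right)} - -98336} = \frac{1}{424 \cdot 266 - -98336} = \frac{1}{112784 + 98336} = \frac{1}{211120}$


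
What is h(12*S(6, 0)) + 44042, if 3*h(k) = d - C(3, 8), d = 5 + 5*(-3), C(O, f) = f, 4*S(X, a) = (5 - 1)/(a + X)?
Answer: 44036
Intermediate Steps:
S(X, a) = 1/(X + a) (S(X, a) = ((5 - 1)/(a + X))/4 = (4/(X + a))/4 = 1/(X + a))
d = -10 (d = 5 - 15 = -10)
h(k) = -6 (h(k) = (-10 - 1*8)/3 = (-10 - 8)/3 = (⅓)*(-18) = -6)
h(12*S(6, 0)) + 44042 = -6 + 44042 = 44036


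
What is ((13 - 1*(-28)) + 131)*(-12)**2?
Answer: 24768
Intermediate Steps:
((13 - 1*(-28)) + 131)*(-12)**2 = ((13 + 28) + 131)*144 = (41 + 131)*144 = 172*144 = 24768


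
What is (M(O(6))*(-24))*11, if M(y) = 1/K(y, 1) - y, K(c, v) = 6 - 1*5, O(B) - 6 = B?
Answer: 2904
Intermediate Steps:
O(B) = 6 + B
K(c, v) = 1 (K(c, v) = 6 - 5 = 1)
M(y) = 1 - y (M(y) = 1/1 - y = 1 - y)
(M(O(6))*(-24))*11 = ((1 - (6 + 6))*(-24))*11 = ((1 - 1*12)*(-24))*11 = ((1 - 12)*(-24))*11 = -11*(-24)*11 = 264*11 = 2904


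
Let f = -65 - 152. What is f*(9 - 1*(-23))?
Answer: -6944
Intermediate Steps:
f = -217
f*(9 - 1*(-23)) = -217*(9 - 1*(-23)) = -217*(9 + 23) = -217*32 = -6944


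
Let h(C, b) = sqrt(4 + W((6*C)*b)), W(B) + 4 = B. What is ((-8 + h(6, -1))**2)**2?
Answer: -8432 - 5376*I ≈ -8432.0 - 5376.0*I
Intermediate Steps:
W(B) = -4 + B
h(C, b) = sqrt(6)*sqrt(C*b) (h(C, b) = sqrt(4 + (-4 + (6*C)*b)) = sqrt(4 + (-4 + 6*C*b)) = sqrt(6*C*b) = sqrt(6)*sqrt(C*b))
((-8 + h(6, -1))**2)**2 = ((-8 + sqrt(6)*sqrt(6*(-1)))**2)**2 = ((-8 + sqrt(6)*sqrt(-6))**2)**2 = ((-8 + sqrt(6)*(I*sqrt(6)))**2)**2 = ((-8 + 6*I)**2)**2 = (-8 + 6*I)**4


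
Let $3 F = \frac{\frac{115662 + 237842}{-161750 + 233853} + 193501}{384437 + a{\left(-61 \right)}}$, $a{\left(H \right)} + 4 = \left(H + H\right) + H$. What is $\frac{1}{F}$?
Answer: $\frac{27705577750}{4650785369} \approx 5.9572$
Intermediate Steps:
$a{\left(H \right)} = -4 + 3 H$ ($a{\left(H \right)} = -4 + \left(\left(H + H\right) + H\right) = -4 + \left(2 H + H\right) = -4 + 3 H$)
$F = \frac{4650785369}{27705577750}$ ($F = \frac{\left(\frac{115662 + 237842}{-161750 + 233853} + 193501\right) \frac{1}{384437 + \left(-4 + 3 \left(-61\right)\right)}}{3} = \frac{\left(\frac{353504}{72103} + 193501\right) \frac{1}{384437 - 187}}{3} = \frac{\left(353504 \cdot \frac{1}{72103} + 193501\right) \frac{1}{384437 - 187}}{3} = \frac{\left(\frac{353504}{72103} + 193501\right) \frac{1}{384250}}{3} = \frac{\frac{13952356107}{72103} \cdot \frac{1}{384250}}{3} = \frac{1}{3} \cdot \frac{13952356107}{27705577750} = \frac{4650785369}{27705577750} \approx 0.16786$)
$\frac{1}{F} = \frac{1}{\frac{4650785369}{27705577750}} = \frac{27705577750}{4650785369}$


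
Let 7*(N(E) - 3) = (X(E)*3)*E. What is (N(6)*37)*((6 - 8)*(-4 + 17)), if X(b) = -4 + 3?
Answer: -2886/7 ≈ -412.29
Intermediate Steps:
X(b) = -1
N(E) = 3 - 3*E/7 (N(E) = 3 + ((-1*3)*E)/7 = 3 + (-3*E)/7 = 3 - 3*E/7)
(N(6)*37)*((6 - 8)*(-4 + 17)) = ((3 - 3/7*6)*37)*((6 - 8)*(-4 + 17)) = ((3 - 18/7)*37)*(-2*13) = ((3/7)*37)*(-26) = (111/7)*(-26) = -2886/7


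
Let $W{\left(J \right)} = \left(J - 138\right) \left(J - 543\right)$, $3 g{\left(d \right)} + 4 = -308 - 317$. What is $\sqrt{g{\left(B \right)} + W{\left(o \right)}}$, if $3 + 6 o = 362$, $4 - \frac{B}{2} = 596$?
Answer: $\frac{\sqrt{1352083}}{6} \approx 193.8$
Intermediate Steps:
$B = -1184$ ($B = 8 - 1192 = -1184$)
$o = \frac{359}{6}$ ($o = - \frac{1}{2} + \frac{1}{6} \cdot 362 = - \frac{1}{2} + \frac{181}{3} = \frac{359}{6} \approx 59.833$)
$g{\left(d \right)} = - \frac{629}{3}$ ($g{\left(d \right)} = - \frac{4}{3} + \frac{-308 - 317}{3} = - \frac{4}{3} + \frac{1}{3} \left(-625\right) = - \frac{4}{3} - \frac{625}{3} = - \frac{629}{3}$)
$W{\left(J \right)} = \left(-543 + J\right) \left(-138 + J\right)$ ($W{\left(J \right)} = \left(-138 + J\right) \left(-543 + J\right) = \left(-543 + J\right) \left(-138 + J\right)$)
$\sqrt{g{\left(B \right)} + W{\left(o \right)}} = \sqrt{- \frac{629}{3} + \left(74934 + \left(\frac{359}{6}\right)^{2} - \frac{81493}{2}\right)} = \sqrt{- \frac{629}{3} + \left(74934 + \frac{128881}{36} - \frac{81493}{2}\right)} = \sqrt{- \frac{629}{3} + \frac{1359631}{36}} = \sqrt{\frac{1352083}{36}} = \frac{\sqrt{1352083}}{6}$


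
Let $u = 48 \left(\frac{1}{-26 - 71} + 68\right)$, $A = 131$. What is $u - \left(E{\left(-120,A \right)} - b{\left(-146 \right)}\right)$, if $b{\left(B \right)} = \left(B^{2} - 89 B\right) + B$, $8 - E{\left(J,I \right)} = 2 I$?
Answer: $\frac{3655106}{97} \approx 37682.0$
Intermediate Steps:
$E{\left(J,I \right)} = 8 - 2 I$
$b{\left(B \right)} = B^{2} - 88 B$
$u = \frac{316560}{97}$ ($u = 48 \left(\frac{1}{-97} + 68\right) = 48 \left(- \frac{1}{97} + 68\right) = 48 \cdot \frac{6595}{97} = \frac{316560}{97} \approx 3263.5$)
$u - \left(E{\left(-120,A \right)} - b{\left(-146 \right)}\right) = \frac{316560}{97} - \left(\left(8 - 262\right) - - 146 \left(-88 - 146\right)\right) = \frac{316560}{97} - \left(\left(8 - 262\right) - \left(-146\right) \left(-234\right)\right) = \frac{316560}{97} - \left(-254 - 34164\right) = \frac{316560}{97} - -34418 = \frac{316560}{97} + 34418 = \frac{3655106}{97}$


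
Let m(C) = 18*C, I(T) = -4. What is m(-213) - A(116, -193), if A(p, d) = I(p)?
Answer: -3830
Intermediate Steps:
A(p, d) = -4
m(-213) - A(116, -193) = 18*(-213) - 1*(-4) = -3834 + 4 = -3830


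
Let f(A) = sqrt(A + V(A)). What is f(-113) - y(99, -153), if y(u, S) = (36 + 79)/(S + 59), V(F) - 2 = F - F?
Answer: 115/94 + I*sqrt(111) ≈ 1.2234 + 10.536*I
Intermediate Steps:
V(F) = 2 (V(F) = 2 + (F - F) = 2 + 0 = 2)
y(u, S) = 115/(59 + S)
f(A) = sqrt(2 + A) (f(A) = sqrt(A + 2) = sqrt(2 + A))
f(-113) - y(99, -153) = sqrt(2 - 113) - 115/(59 - 153) = sqrt(-111) - 115/(-94) = I*sqrt(111) - 115*(-1)/94 = I*sqrt(111) - 1*(-115/94) = I*sqrt(111) + 115/94 = 115/94 + I*sqrt(111)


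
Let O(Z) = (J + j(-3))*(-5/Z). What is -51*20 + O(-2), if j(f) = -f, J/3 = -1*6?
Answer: -2115/2 ≈ -1057.5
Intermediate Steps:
J = -18 (J = 3*(-1*6) = 3*(-6) = -18)
O(Z) = 75/Z (O(Z) = (-18 - 1*(-3))*(-5/Z) = (-18 + 3)*(-5/Z) = -(-75)/Z = 75/Z)
-51*20 + O(-2) = -51*20 + 75/(-2) = -1020 + 75*(-1/2) = -1020 - 75/2 = -2115/2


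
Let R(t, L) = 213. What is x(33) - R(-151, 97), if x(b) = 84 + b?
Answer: -96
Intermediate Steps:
x(33) - R(-151, 97) = (84 + 33) - 1*213 = 117 - 213 = -96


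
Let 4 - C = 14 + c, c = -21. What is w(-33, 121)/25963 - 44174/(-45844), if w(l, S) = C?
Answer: 573696923/595123886 ≈ 0.96400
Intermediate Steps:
C = 11 (C = 4 - (14 - 21) = 4 - 1*(-7) = 4 + 7 = 11)
w(l, S) = 11
w(-33, 121)/25963 - 44174/(-45844) = 11/25963 - 44174/(-45844) = 11*(1/25963) - 44174*(-1/45844) = 11/25963 + 22087/22922 = 573696923/595123886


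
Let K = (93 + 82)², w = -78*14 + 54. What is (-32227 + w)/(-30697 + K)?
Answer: 33265/72 ≈ 462.01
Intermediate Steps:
w = -1038 (w = -1092 + 54 = -1038)
K = 30625 (K = 175² = 30625)
(-32227 + w)/(-30697 + K) = (-32227 - 1038)/(-30697 + 30625) = -33265/(-72) = -33265*(-1/72) = 33265/72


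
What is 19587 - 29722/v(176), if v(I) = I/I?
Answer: -10135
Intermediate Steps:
v(I) = 1
19587 - 29722/v(176) = 19587 - 29722/1 = 19587 - 29722 = -10135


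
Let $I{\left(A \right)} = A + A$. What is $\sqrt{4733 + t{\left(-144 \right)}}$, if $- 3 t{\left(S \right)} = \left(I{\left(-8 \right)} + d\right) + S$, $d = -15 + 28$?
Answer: $\sqrt{4782} \approx 69.152$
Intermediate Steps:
$I{\left(A \right)} = 2 A$
$d = 13$
$t{\left(S \right)} = 1 - \frac{S}{3}$ ($t{\left(S \right)} = - \frac{\left(2 \left(-8\right) + 13\right) + S}{3} = - \frac{\left(-16 + 13\right) + S}{3} = - \frac{-3 + S}{3} = 1 - \frac{S}{3}$)
$\sqrt{4733 + t{\left(-144 \right)}} = \sqrt{4733 + \left(1 - -48\right)} = \sqrt{4733 + \left(1 + 48\right)} = \sqrt{4733 + 49} = \sqrt{4782}$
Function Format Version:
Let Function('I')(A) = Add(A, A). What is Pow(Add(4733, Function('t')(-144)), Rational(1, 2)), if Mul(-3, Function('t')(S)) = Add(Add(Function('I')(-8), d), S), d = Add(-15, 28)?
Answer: Pow(4782, Rational(1, 2)) ≈ 69.152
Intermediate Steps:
Function('I')(A) = Mul(2, A)
d = 13
Function('t')(S) = Add(1, Mul(Rational(-1, 3), S)) (Function('t')(S) = Mul(Rational(-1, 3), Add(Add(Mul(2, -8), 13), S)) = Mul(Rational(-1, 3), Add(Add(-16, 13), S)) = Mul(Rational(-1, 3), Add(-3, S)) = Add(1, Mul(Rational(-1, 3), S)))
Pow(Add(4733, Function('t')(-144)), Rational(1, 2)) = Pow(Add(4733, Add(1, Mul(Rational(-1, 3), -144))), Rational(1, 2)) = Pow(Add(4733, Add(1, 48)), Rational(1, 2)) = Pow(Add(4733, 49), Rational(1, 2)) = Pow(4782, Rational(1, 2))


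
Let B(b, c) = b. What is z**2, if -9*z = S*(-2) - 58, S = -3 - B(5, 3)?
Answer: 196/9 ≈ 21.778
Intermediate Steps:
S = -8 (S = -3 - 1*5 = -3 - 5 = -8)
z = 14/3 (z = -(-8*(-2) - 58)/9 = -(16 - 58)/9 = -1/9*(-42) = 14/3 ≈ 4.6667)
z**2 = (14/3)**2 = 196/9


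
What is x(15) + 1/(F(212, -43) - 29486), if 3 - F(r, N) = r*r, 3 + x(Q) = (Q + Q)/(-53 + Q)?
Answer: -5358763/1414113 ≈ -3.7895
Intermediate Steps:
x(Q) = -3 + 2*Q/(-53 + Q) (x(Q) = -3 + (Q + Q)/(-53 + Q) = -3 + (2*Q)/(-53 + Q) = -3 + 2*Q/(-53 + Q))
F(r, N) = 3 - r² (F(r, N) = 3 - r*r = 3 - r²)
x(15) + 1/(F(212, -43) - 29486) = (159 - 1*15)/(-53 + 15) + 1/((3 - 1*212²) - 29486) = (159 - 15)/(-38) + 1/((3 - 1*44944) - 29486) = -1/38*144 + 1/((3 - 44944) - 29486) = -72/19 + 1/(-44941 - 29486) = -72/19 + 1/(-74427) = -72/19 - 1/74427 = -5358763/1414113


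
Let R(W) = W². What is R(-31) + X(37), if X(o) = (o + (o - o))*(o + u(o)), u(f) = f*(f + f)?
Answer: 103636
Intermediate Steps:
u(f) = 2*f² (u(f) = f*(2*f) = 2*f²)
X(o) = o*(o + 2*o²) (X(o) = (o + (o - o))*(o + 2*o²) = (o + 0)*(o + 2*o²) = o*(o + 2*o²))
R(-31) + X(37) = (-31)² + 37²*(1 + 2*37) = 961 + 1369*(1 + 74) = 961 + 1369*75 = 961 + 102675 = 103636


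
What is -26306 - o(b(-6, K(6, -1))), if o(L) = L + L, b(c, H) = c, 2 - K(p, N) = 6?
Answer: -26294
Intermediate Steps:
K(p, N) = -4 (K(p, N) = 2 - 1*6 = 2 - 6 = -4)
o(L) = 2*L
-26306 - o(b(-6, K(6, -1))) = -26306 - 2*(-6) = -26306 - 1*(-12) = -26306 + 12 = -26294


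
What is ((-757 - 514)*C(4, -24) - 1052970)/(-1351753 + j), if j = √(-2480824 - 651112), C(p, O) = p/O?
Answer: 8538414060397/10963435829670 + 12633098*I*√195746/5481717914835 ≈ 0.77881 + 0.0010196*I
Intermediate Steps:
j = 4*I*√195746 (j = √(-3131936) = 4*I*√195746 ≈ 1769.7*I)
((-757 - 514)*C(4, -24) - 1052970)/(-1351753 + j) = ((-757 - 514)*(4/(-24)) - 1052970)/(-1351753 + 4*I*√195746) = (-5084*(-1)/24 - 1052970)/(-1351753 + 4*I*√195746) = (-1271*(-⅙) - 1052970)/(-1351753 + 4*I*√195746) = (1271/6 - 1052970)/(-1351753 + 4*I*√195746) = -6316549/(6*(-1351753 + 4*I*√195746))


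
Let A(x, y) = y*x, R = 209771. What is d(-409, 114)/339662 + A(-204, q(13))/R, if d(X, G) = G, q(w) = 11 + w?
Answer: -819535629/35625618701 ≈ -0.023004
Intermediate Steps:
A(x, y) = x*y
d(-409, 114)/339662 + A(-204, q(13))/R = 114/339662 - 204*(11 + 13)/209771 = 114*(1/339662) - 204*24*(1/209771) = 57/169831 - 4896*1/209771 = 57/169831 - 4896/209771 = -819535629/35625618701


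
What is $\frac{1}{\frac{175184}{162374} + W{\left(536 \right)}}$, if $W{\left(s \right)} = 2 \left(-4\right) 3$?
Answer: $- \frac{81187}{1860896} \approx -0.043628$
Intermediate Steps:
$W{\left(s \right)} = -24$ ($W{\left(s \right)} = \left(-8\right) 3 = -24$)
$\frac{1}{\frac{175184}{162374} + W{\left(536 \right)}} = \frac{1}{\frac{175184}{162374} - 24} = \frac{1}{175184 \cdot \frac{1}{162374} - 24} = \frac{1}{\frac{87592}{81187} - 24} = \frac{1}{- \frac{1860896}{81187}} = - \frac{81187}{1860896}$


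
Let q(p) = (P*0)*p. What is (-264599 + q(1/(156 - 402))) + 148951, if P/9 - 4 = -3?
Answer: -115648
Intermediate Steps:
P = 9 (P = 36 + 9*(-3) = 36 - 27 = 9)
q(p) = 0 (q(p) = (9*0)*p = 0*p = 0)
(-264599 + q(1/(156 - 402))) + 148951 = (-264599 + 0) + 148951 = -264599 + 148951 = -115648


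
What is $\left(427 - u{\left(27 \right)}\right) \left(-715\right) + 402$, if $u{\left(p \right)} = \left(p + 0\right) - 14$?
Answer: $-295608$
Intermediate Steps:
$u{\left(p \right)} = -14 + p$ ($u{\left(p \right)} = p - 14 = -14 + p$)
$\left(427 - u{\left(27 \right)}\right) \left(-715\right) + 402 = \left(427 - \left(-14 + 27\right)\right) \left(-715\right) + 402 = \left(427 - 13\right) \left(-715\right) + 402 = 414 \left(-715\right) + 402 = -296010 + 402 = -295608$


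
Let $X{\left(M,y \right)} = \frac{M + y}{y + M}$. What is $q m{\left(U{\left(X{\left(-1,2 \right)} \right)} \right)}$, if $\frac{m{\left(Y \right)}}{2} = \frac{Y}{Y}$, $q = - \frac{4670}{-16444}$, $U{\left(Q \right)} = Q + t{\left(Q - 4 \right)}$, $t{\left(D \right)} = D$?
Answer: $\frac{2335}{4111} \approx 0.56799$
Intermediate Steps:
$X{\left(M,y \right)} = 1$ ($X{\left(M,y \right)} = \frac{M + y}{M + y} = 1$)
$U{\left(Q \right)} = -4 + 2 Q$ ($U{\left(Q \right)} = Q + \left(Q - 4\right) = Q + \left(-4 + Q\right) = -4 + 2 Q$)
$q = \frac{2335}{8222}$ ($q = \left(-4670\right) \left(- \frac{1}{16444}\right) = \frac{2335}{8222} \approx 0.28399$)
$m{\left(Y \right)} = 2$ ($m{\left(Y \right)} = 2 \frac{Y}{Y} = 2 \cdot 1 = 2$)
$q m{\left(U{\left(X{\left(-1,2 \right)} \right)} \right)} = \frac{2335}{8222} \cdot 2 = \frac{2335}{4111}$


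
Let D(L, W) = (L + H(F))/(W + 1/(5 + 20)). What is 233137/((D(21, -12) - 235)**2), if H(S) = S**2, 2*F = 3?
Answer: 333482894992/80307058225 ≈ 4.1526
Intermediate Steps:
F = 3/2 (F = (1/2)*3 = 3/2 ≈ 1.5000)
D(L, W) = (9/4 + L)/(1/25 + W) (D(L, W) = (L + (3/2)**2)/(W + 1/(5 + 20)) = (L + 9/4)/(W + 1/25) = (9/4 + L)/(W + 1/25) = (9/4 + L)/(1/25 + W))
233137/((D(21, -12) - 235)**2) = 233137/((25*(9 + 4*21)/(4*(1 + 25*(-12))) - 235)**2) = 233137/((25*(9 + 84)/(4*(1 - 300)) - 235)**2) = 233137/(((25/4)*93/(-299) - 235)**2) = 233137/(((25/4)*(-1/299)*93 - 235)**2) = 233137/((-2325/1196 - 235)**2) = 233137/((-283385/1196)**2) = 233137/(80307058225/1430416) = 233137*(1430416/80307058225) = 333482894992/80307058225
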